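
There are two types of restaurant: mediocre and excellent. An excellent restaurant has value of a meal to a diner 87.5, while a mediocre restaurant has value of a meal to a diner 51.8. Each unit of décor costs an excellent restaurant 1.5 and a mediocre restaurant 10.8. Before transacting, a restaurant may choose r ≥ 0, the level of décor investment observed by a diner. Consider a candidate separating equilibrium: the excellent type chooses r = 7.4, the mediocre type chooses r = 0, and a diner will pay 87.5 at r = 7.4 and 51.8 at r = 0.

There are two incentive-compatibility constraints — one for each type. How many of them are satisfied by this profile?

2

Mediocre type: stay at 0 → 51.8; mimic → 87.5 − 10.8 × 7.4 = 7.58. IC holds (51.8 ≥ 7.58).
Excellent type: signal → 87.5 − 1.5 × 7.4 = 76.4; deviate to 0 → 51.8. IC holds (76.4 ≥ 51.8).
2 of 2 constraints hold, so this is a separating equilibrium.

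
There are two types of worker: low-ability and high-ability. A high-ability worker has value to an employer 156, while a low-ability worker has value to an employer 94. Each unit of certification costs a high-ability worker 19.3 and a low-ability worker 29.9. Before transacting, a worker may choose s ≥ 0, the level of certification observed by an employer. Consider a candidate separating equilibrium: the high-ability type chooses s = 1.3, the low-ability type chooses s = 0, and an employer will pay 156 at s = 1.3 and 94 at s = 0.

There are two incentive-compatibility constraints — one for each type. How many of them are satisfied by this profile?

1

Low-ability type: stay at 0 → 94; mimic → 156 − 29.9 × 1.3 = 117.13. IC fails (94 < 117.13).
High-ability type: signal → 156 − 19.3 × 1.3 = 130.91; deviate to 0 → 94. IC holds (130.91 ≥ 94).
1 of 2 constraints hold, so this profile is not an equilibrium.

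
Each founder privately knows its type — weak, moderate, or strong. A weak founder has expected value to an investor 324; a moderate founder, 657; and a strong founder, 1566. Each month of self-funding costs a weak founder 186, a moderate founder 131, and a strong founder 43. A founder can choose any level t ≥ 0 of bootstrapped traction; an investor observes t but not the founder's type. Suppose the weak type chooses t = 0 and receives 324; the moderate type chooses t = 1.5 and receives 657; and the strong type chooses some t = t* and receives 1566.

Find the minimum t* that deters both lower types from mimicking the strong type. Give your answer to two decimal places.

8.44

Weak type (on-path payoff 324) won't mimic when 324 ≥ 1566 − 186·t*, i.e. t* ≥ 6.68.
Moderate type (on-path payoff 657 − 131×1.5 = 460.5) won't mimic when 460.5 ≥ 1566 − 131·t*, i.e. t* ≥ 8.44.
Both must hold, so t* = max(6.68, 8.44) = 8.44. The moderate type's constraint binds.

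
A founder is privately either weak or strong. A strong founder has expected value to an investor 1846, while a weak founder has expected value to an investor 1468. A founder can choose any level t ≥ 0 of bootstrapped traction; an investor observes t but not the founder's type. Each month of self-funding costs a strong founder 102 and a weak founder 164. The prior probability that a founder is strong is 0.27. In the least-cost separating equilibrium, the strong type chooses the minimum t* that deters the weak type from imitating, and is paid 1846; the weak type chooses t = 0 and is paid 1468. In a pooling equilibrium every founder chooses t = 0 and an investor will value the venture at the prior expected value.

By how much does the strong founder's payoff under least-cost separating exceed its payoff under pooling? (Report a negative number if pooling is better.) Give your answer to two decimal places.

40.84

Least-cost separating signal: t* solves 1468 = 1846 − 164·t*, so t* = (1846 − 1468)/164 ≈ 2.3049.
Strong type's separating payoff: 1846 − 102 × t* = 1846 − 102 × (1846 − 1468)/164 = 1846 − 38556/164 ≈ 1610.9024.
Pooling payoff: 0.27 × 1846 + 0.73 × 1468 = 1570.06.
Difference: 1610.9024 − 1570.06 = 40.8424, i.e. 40.84 to two decimal places.
The strong type prefers to separate.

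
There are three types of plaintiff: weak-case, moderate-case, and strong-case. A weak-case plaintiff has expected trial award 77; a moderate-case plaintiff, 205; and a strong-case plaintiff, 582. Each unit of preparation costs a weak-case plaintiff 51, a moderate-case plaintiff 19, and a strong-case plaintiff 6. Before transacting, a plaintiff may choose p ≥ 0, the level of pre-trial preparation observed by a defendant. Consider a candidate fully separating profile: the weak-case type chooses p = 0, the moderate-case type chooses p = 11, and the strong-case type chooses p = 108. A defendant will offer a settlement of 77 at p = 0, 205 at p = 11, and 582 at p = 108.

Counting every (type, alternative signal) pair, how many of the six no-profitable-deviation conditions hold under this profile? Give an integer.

3

Moderate-case (own payoff 205 − 19×11 = -4): to p=0 gives 77 → profitable ✗; to p=108 gives 582 − 19×108 = -1470 → no gain ✓.
Weak-case (own payoff 77): to p=11 gives 205 − 51×11 = -356 → no gain ✓; to p=108 gives 582 − 51×108 = -4926 → no gain ✓.
Strong-case (own payoff 582 − 6×108 = -66): to p=0 gives 77 → profitable ✗; to p=11 gives 205 − 6×11 = 139 → profitable ✗.
3 of the 6 constraints hold; not an equilibrium.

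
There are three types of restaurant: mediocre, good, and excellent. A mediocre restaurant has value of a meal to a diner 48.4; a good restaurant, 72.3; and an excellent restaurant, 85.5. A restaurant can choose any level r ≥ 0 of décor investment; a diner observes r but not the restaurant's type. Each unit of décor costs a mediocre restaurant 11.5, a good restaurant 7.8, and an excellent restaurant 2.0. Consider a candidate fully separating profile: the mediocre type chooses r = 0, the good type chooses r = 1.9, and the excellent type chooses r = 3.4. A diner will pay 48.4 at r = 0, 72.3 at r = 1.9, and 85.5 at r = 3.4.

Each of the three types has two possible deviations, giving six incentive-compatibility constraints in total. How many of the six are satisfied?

4

Good (own payoff 72.3 − 7.8×1.9 = 57.48): to r=0 gives 48.4 → no gain ✓; to r=3.4 gives 85.5 − 7.8×3.4 = 58.98 → profitable ✗.
Excellent (own payoff 85.5 − 2.0×3.4 = 78.7): to r=0 gives 48.4 → no gain ✓; to r=1.9 gives 72.3 − 2.0×1.9 = 68.5 → no gain ✓.
Mediocre (own payoff 48.4): to r=1.9 gives 72.3 − 11.5×1.9 = 50.45 → profitable ✗; to r=3.4 gives 85.5 − 11.5×3.4 = 46.4 → no gain ✓.
4 of the 6 constraints hold; not an equilibrium.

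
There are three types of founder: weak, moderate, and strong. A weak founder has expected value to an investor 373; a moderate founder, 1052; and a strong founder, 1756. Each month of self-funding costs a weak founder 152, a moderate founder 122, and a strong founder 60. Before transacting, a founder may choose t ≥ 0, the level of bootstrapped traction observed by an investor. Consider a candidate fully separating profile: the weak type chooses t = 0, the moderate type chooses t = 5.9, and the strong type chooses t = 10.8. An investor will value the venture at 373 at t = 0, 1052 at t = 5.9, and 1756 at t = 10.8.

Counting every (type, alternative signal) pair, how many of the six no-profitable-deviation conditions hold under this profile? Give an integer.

Moderate (own payoff 1052 − 122×5.9 = 332.2): to t=0 gives 373 → profitable ✗; to t=10.8 gives 1756 − 122×10.8 = 438.4 → profitable ✗.
Weak (own payoff 373): to t=5.9 gives 1052 − 152×5.9 = 155.2 → no gain ✓; to t=10.8 gives 1756 − 152×10.8 = 114.4 → no gain ✓.
Strong (own payoff 1756 − 60×10.8 = 1108): to t=0 gives 373 → no gain ✓; to t=5.9 gives 1052 − 60×5.9 = 698 → no gain ✓.
4 of the 6 constraints hold; not an equilibrium.

4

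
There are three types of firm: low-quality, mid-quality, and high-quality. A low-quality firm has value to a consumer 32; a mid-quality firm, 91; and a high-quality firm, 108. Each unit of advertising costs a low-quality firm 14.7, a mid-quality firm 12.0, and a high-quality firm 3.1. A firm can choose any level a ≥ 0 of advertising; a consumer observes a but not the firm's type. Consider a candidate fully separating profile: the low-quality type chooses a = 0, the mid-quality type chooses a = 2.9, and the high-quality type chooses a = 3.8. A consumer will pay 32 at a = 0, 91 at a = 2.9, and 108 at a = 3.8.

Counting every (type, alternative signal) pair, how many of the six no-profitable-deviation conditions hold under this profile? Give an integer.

Mid-quality (own payoff 91 − 12.0×2.9 = 56.2): to a=0 gives 32 → no gain ✓; to a=3.8 gives 108 − 12.0×3.8 = 62.4 → profitable ✗.
Low-quality (own payoff 32): to a=2.9 gives 91 − 14.7×2.9 = 48.37 → profitable ✗; to a=3.8 gives 108 − 14.7×3.8 = 52.14 → profitable ✗.
High-quality (own payoff 108 − 3.1×3.8 = 96.22): to a=0 gives 32 → no gain ✓; to a=2.9 gives 91 − 3.1×2.9 = 82.01 → no gain ✓.
3 of the 6 constraints hold; not an equilibrium.

3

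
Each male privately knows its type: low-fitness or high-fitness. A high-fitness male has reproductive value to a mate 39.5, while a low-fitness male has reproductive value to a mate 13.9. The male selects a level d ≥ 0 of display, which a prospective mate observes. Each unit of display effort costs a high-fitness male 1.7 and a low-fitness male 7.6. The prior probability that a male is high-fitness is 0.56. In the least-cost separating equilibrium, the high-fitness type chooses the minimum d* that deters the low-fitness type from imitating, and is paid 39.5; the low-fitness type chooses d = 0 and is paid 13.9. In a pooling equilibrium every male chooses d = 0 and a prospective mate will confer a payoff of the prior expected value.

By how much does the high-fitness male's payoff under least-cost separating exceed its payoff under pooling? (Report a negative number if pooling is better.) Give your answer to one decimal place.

5.5

Least-cost separating signal: d* solves 13.9 = 39.5 − 7.6·d*, so d* = (39.5 − 13.9)/7.6 ≈ 3.3684.
High-fitness type's separating payoff: 39.5 − 1.7 × d* = 39.5 − 1.7 × (39.5 − 13.9)/7.6 = 39.5 − 43.52/7.6 ≈ 33.774.
Pooling payoff: 0.56 × 39.5 + 0.44 × 13.9 = 28.236.
Difference: 33.774 − 28.236 = 5.538, i.e. 5.5 to one decimal place.
The high-fitness type prefers to separate.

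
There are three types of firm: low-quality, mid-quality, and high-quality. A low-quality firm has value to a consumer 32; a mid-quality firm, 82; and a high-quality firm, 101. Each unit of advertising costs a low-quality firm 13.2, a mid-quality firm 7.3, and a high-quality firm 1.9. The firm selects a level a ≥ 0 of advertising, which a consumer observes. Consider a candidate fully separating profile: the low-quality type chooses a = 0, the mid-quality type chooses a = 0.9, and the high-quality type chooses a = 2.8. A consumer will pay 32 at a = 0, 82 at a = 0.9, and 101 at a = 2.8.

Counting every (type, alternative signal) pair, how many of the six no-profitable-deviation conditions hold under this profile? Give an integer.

3

High-quality (own payoff 101 − 1.9×2.8 = 95.68): to a=0 gives 32 → no gain ✓; to a=0.9 gives 82 − 1.9×0.9 = 80.29 → no gain ✓.
Mid-quality (own payoff 82 − 7.3×0.9 = 75.43): to a=0 gives 32 → no gain ✓; to a=2.8 gives 101 − 7.3×2.8 = 80.56 → profitable ✗.
Low-quality (own payoff 32): to a=0.9 gives 82 − 13.2×0.9 = 70.12 → profitable ✗; to a=2.8 gives 101 − 13.2×2.8 = 64.04 → profitable ✗.
3 of the 6 constraints hold; not an equilibrium.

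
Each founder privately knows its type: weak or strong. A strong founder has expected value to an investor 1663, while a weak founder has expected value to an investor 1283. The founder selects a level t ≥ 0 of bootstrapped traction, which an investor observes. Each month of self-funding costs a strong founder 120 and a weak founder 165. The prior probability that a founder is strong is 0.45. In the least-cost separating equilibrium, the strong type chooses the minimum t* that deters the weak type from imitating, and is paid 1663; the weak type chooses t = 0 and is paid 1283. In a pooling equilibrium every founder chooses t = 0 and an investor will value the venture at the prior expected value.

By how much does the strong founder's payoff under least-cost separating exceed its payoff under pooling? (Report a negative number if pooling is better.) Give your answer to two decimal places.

-67.36

Least-cost separating signal: t* solves 1283 = 1663 − 165·t*, so t* = (1663 − 1283)/165 ≈ 2.3030.
Strong type's separating payoff: 1663 − 120 × t* = 1663 − 120 × (1663 − 1283)/165 = 1663 − 45600/165 ≈ 1386.6364.
Pooling payoff: 0.45 × 1663 + 0.55 × 1283 = 1454.
Difference: 1386.6364 − 1454 = -67.3636, i.e. -67.36 to two decimal places.
The strong type would prefer the pooling outcome.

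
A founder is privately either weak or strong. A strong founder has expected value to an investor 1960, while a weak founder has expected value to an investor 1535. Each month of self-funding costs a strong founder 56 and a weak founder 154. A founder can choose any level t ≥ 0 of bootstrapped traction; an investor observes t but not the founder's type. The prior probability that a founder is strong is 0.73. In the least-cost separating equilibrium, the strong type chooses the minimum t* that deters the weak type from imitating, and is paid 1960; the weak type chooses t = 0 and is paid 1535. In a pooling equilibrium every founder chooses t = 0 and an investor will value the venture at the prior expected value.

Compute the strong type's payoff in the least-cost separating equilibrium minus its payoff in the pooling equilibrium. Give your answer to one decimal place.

Least-cost separating signal: t* solves 1535 = 1960 − 154·t*, so t* = (1960 − 1535)/154 ≈ 2.7597.
Strong type's separating payoff: 1960 − 56 × t* = 1960 − 56 × (1960 − 1535)/154 = 1960 − 23800/154 ≈ 1805.455.
Pooling payoff: 0.73 × 1960 + 0.27 × 1535 = 1845.25.
Difference: 1805.455 − 1845.25 = -39.795, i.e. -39.8 to one decimal place.
The strong type would prefer the pooling outcome.

-39.8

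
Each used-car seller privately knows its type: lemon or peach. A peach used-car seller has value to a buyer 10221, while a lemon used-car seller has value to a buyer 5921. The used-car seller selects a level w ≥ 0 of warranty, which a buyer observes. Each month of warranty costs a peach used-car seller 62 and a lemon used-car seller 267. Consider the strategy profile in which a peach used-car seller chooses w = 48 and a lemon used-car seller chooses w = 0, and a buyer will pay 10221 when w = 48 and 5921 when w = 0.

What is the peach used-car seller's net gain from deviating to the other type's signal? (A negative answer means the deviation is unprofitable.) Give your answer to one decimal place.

-1324.0

Playing w = 48 the peach used-car seller receives 10221 − 62 × 48 = 7245.
Deviating to w = 0 yields 5921 instead.
Gain from deviating: 5921 − 7245 = -1324.0.
The gain is negative, so the peach type's incentive-compatibility constraint is satisfied.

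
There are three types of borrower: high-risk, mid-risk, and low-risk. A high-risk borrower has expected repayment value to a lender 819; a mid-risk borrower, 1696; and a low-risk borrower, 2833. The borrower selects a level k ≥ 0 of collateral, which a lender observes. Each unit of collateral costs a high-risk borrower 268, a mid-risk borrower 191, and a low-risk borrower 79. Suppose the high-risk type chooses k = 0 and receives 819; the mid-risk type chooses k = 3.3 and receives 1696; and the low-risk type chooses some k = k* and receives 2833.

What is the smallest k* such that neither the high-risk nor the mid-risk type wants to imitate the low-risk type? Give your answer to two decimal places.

Mid-risk type (on-path payoff 1696 − 191×3.3 = 1065.7) won't mimic when 1065.7 ≥ 2833 − 191·k*, i.e. k* ≥ 9.25.
High-risk type (on-path payoff 819) won't mimic when 819 ≥ 2833 − 268·k*, i.e. k* ≥ 7.51.
Both must hold, so k* = max(7.51, 9.25) = 9.25. The mid-risk type's constraint binds.

9.25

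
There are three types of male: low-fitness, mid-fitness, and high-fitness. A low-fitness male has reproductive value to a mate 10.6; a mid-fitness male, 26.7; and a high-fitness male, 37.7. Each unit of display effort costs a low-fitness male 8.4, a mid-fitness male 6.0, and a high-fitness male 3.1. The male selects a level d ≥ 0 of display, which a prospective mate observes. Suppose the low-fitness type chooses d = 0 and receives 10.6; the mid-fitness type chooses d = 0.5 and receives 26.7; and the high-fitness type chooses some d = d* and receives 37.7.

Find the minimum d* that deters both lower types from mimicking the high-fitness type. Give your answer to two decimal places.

Mid-fitness type (on-path payoff 26.7 − 6.0×0.5 = 23.7) won't mimic when 23.7 ≥ 37.7 − 6.0·d*, i.e. d* ≥ 2.33.
Low-fitness type (on-path payoff 10.6) won't mimic when 10.6 ≥ 37.7 − 8.4·d*, i.e. d* ≥ 3.23.
Both must hold, so d* = max(3.23, 2.33) = 3.23. The low-fitness type's constraint binds.

3.23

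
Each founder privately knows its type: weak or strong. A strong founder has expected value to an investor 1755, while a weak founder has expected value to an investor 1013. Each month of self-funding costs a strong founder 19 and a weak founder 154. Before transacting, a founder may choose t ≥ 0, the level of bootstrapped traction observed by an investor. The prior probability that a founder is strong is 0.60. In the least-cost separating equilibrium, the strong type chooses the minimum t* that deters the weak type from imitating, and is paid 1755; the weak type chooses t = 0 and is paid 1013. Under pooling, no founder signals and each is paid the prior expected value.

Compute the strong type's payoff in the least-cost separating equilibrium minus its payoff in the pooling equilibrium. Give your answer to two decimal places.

Least-cost separating signal: t* solves 1013 = 1755 − 154·t*, so t* = (1755 − 1013)/154 ≈ 4.8182.
Strong type's separating payoff: 1755 − 19 × t* = 1755 − 19 × (1755 − 1013)/154 = 1755 − 14098/154 ≈ 1663.4545.
Pooling payoff: 0.60 × 1755 + 0.40 × 1013 = 1458.2.
Difference: 1663.4545 − 1458.2 = 205.2545, i.e. 205.25 to two decimal places.
The strong type prefers to separate.

205.25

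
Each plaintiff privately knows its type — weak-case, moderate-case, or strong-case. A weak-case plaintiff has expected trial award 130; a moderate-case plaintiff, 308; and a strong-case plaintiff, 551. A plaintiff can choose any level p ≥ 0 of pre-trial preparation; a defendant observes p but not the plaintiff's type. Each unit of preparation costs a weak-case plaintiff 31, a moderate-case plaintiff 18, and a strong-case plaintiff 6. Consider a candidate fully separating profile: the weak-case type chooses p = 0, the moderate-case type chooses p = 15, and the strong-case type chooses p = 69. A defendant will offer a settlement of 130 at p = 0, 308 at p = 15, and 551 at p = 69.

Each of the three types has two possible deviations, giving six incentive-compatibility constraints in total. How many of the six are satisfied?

4

Strong-case (own payoff 551 − 6×69 = 137): to p=0 gives 130 → no gain ✓; to p=15 gives 308 − 6×15 = 218 → profitable ✗.
Moderate-case (own payoff 308 − 18×15 = 38): to p=0 gives 130 → profitable ✗; to p=69 gives 551 − 18×69 = -691 → no gain ✓.
Weak-case (own payoff 130): to p=15 gives 308 − 31×15 = -157 → no gain ✓; to p=69 gives 551 − 31×69 = -1588 → no gain ✓.
4 of the 6 constraints hold; not an equilibrium.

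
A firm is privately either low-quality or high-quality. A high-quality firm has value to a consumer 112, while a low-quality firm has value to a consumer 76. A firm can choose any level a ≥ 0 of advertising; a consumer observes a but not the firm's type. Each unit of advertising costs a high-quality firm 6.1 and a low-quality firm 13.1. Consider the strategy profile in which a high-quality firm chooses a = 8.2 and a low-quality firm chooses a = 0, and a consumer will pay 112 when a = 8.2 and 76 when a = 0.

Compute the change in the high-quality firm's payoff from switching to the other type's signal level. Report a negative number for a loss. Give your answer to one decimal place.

14.0

Playing a = 8.2 the high-quality firm receives 112 − 6.1 × 8.2 = 61.98.
Deviating to a = 0 yields 76 instead.
Gain from deviating: 76 − 61.98 = 14.02, i.e. 14.0 to one decimal place.
The gain is positive, so the high-quality type's incentive-compatibility constraint is violated — this profile is not a separating equilibrium.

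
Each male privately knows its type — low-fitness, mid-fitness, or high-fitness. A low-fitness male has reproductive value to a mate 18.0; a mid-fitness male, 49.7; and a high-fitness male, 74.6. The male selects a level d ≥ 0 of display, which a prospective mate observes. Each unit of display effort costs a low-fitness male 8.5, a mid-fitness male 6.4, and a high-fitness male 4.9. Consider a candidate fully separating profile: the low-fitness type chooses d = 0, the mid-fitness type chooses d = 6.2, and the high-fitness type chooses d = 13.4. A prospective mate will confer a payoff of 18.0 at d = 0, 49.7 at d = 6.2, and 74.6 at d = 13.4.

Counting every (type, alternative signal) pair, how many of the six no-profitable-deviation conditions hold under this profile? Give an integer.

3

High-fitness (own payoff 74.6 − 4.9×13.4 = 8.94): to d=0 gives 18.0 → profitable ✗; to d=6.2 gives 49.7 − 4.9×6.2 = 19.32 → profitable ✗.
Low-fitness (own payoff 18.0): to d=6.2 gives 49.7 − 8.5×6.2 = -3 → no gain ✓; to d=13.4 gives 74.6 − 8.5×13.4 = -39.3 → no gain ✓.
Mid-fitness (own payoff 49.7 − 6.4×6.2 = 10.02): to d=0 gives 18.0 → profitable ✗; to d=13.4 gives 74.6 − 6.4×13.4 = -11.16 → no gain ✓.
3 of the 6 constraints hold; not an equilibrium.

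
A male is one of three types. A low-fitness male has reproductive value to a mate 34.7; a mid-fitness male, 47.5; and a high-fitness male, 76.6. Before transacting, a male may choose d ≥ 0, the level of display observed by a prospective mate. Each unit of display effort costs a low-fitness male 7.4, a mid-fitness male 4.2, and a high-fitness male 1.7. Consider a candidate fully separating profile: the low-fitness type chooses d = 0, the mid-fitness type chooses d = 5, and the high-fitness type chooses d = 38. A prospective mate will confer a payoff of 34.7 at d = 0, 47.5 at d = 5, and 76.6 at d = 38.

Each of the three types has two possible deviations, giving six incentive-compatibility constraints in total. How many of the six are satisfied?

3

High-fitness (own payoff 76.6 − 1.7×38 = 12): to d=0 gives 34.7 → profitable ✗; to d=5 gives 47.5 − 1.7×5 = 39 → profitable ✗.
Low-fitness (own payoff 34.7): to d=5 gives 47.5 − 7.4×5 = 10.5 → no gain ✓; to d=38 gives 76.6 − 7.4×38 = -204.6 → no gain ✓.
Mid-fitness (own payoff 47.5 − 4.2×5 = 26.5): to d=0 gives 34.7 → profitable ✗; to d=38 gives 76.6 − 4.2×38 = -83 → no gain ✓.
3 of the 6 constraints hold; not an equilibrium.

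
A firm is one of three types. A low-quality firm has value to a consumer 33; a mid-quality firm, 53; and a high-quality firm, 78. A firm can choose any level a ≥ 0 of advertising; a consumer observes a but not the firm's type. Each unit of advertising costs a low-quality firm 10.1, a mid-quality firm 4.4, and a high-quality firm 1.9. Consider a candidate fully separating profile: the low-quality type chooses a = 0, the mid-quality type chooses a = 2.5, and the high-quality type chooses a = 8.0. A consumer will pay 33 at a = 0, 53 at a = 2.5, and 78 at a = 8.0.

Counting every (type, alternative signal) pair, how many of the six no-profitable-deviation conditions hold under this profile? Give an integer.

Low-quality (own payoff 33): to a=2.5 gives 53 − 10.1×2.5 = 27.75 → no gain ✓; to a=8.0 gives 78 − 10.1×8.0 = -2.8 → no gain ✓.
Mid-quality (own payoff 53 − 4.4×2.5 = 42): to a=0 gives 33 → no gain ✓; to a=8.0 gives 78 − 4.4×8.0 = 42.8 → profitable ✗.
High-quality (own payoff 78 − 1.9×8.0 = 62.8): to a=0 gives 33 → no gain ✓; to a=2.5 gives 53 − 1.9×2.5 = 48.25 → no gain ✓.
5 of the 6 constraints hold; not an equilibrium.

5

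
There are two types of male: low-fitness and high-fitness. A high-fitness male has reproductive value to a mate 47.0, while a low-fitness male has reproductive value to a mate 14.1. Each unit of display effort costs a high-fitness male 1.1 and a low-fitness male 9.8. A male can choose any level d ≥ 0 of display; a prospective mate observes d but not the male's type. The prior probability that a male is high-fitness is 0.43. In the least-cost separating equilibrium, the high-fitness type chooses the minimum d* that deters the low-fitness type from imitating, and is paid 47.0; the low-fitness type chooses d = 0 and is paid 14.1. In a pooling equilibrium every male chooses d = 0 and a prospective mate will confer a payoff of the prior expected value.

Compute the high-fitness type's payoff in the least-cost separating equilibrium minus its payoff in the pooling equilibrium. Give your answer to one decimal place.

15.1

Least-cost separating signal: d* solves 14.1 = 47.0 − 9.8·d*, so d* = (47.0 − 14.1)/9.8 ≈ 3.3571.
High-fitness type's separating payoff: 47.0 − 1.1 × d* = 47.0 − 1.1 × (47.0 − 14.1)/9.8 = 47.0 − 36.19/9.8 ≈ 43.307.
Pooling payoff: 0.43 × 47.0 + 0.57 × 14.1 = 28.247.
Difference: 43.307 − 28.247 = 15.06, i.e. 15.1 to one decimal place.
The high-fitness type prefers to separate.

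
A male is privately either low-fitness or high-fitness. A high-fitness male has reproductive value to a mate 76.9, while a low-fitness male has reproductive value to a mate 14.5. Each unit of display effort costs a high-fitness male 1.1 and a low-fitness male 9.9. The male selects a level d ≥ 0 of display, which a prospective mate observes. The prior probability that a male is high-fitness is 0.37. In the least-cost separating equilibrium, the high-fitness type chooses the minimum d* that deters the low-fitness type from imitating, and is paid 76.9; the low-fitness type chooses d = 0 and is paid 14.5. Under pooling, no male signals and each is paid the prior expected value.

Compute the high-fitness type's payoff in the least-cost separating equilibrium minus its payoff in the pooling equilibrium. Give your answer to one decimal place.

32.4

Least-cost separating signal: d* solves 14.5 = 76.9 − 9.9·d*, so d* = (76.9 − 14.5)/9.9 ≈ 6.3030.
High-fitness type's separating payoff: 76.9 − 1.1 × d* = 76.9 − 1.1 × (76.9 − 14.5)/9.9 = 76.9 − 68.64/9.9 ≈ 69.967.
Pooling payoff: 0.37 × 76.9 + 0.63 × 14.5 = 37.588.
Difference: 69.967 − 37.588 = 32.379, i.e. 32.4 to one decimal place.
The high-fitness type prefers to separate.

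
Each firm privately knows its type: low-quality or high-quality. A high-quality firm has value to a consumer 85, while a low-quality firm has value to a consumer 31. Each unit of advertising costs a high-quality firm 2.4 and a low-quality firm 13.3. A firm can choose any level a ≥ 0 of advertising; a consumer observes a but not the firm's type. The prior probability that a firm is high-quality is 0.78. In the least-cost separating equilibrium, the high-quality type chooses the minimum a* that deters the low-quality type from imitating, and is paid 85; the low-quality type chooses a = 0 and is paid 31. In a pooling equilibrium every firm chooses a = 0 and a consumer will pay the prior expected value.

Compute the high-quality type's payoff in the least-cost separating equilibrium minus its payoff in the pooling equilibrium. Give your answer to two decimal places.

2.14

Least-cost separating signal: a* solves 31 = 85 − 13.3·a*, so a* = (85 − 31)/13.3 ≈ 4.0602.
High-quality type's separating payoff: 85 − 2.4 × a* = 85 − 2.4 × (85 − 31)/13.3 = 85 − 129.6/13.3 ≈ 75.2556.
Pooling payoff: 0.78 × 85 + 0.22 × 31 = 73.12.
Difference: 75.2556 − 73.12 = 2.1356, i.e. 2.14 to two decimal places.
The high-quality type prefers to separate.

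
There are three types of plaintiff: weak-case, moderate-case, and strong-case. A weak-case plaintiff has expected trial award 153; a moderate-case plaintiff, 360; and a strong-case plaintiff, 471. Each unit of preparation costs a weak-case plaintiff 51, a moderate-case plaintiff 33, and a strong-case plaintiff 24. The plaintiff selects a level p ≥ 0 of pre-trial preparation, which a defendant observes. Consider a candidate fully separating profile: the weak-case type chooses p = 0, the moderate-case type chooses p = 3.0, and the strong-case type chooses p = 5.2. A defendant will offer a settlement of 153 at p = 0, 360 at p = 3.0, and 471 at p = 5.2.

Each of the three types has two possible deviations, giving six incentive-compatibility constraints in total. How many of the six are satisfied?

Strong-case (own payoff 471 − 24×5.2 = 346.2): to p=0 gives 153 → no gain ✓; to p=3.0 gives 360 − 24×3.0 = 288 → no gain ✓.
Moderate-case (own payoff 360 − 33×3.0 = 261): to p=0 gives 153 → no gain ✓; to p=5.2 gives 471 − 33×5.2 = 299.4 → profitable ✗.
Weak-case (own payoff 153): to p=3.0 gives 360 − 51×3.0 = 207 → profitable ✗; to p=5.2 gives 471 − 51×5.2 = 205.8 → profitable ✗.
3 of the 6 constraints hold; not an equilibrium.

3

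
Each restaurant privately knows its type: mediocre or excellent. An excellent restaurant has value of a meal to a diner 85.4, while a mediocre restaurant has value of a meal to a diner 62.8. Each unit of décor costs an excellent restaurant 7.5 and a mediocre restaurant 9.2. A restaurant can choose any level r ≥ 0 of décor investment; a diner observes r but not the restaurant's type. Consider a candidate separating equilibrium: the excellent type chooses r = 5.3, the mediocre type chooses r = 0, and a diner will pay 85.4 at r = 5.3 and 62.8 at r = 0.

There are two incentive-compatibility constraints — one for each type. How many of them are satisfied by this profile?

1

Excellent type: signal → 85.4 − 7.5 × 5.3 = 45.65; deviate to 0 → 62.8. IC fails (45.65 < 62.8).
Mediocre type: stay at 0 → 62.8; mimic → 85.4 − 9.2 × 5.3 = 36.64. IC holds (62.8 ≥ 36.64).
1 of 2 constraints hold, so this profile is not an equilibrium.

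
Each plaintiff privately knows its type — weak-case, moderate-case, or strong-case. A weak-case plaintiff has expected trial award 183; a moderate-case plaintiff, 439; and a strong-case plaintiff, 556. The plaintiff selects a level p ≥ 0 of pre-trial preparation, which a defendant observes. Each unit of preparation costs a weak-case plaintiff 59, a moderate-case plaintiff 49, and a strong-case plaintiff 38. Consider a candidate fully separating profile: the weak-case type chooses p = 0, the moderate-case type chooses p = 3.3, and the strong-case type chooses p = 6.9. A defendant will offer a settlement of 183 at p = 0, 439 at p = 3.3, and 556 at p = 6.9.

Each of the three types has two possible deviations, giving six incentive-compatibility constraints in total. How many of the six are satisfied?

4

Moderate-case (own payoff 439 − 49×3.3 = 277.3): to p=0 gives 183 → no gain ✓; to p=6.9 gives 556 − 49×6.9 = 217.9 → no gain ✓.
Strong-case (own payoff 556 − 38×6.9 = 293.8): to p=0 gives 183 → no gain ✓; to p=3.3 gives 439 − 38×3.3 = 313.6 → profitable ✗.
Weak-case (own payoff 183): to p=3.3 gives 439 − 59×3.3 = 244.3 → profitable ✗; to p=6.9 gives 556 − 59×6.9 = 148.9 → no gain ✓.
4 of the 6 constraints hold; not an equilibrium.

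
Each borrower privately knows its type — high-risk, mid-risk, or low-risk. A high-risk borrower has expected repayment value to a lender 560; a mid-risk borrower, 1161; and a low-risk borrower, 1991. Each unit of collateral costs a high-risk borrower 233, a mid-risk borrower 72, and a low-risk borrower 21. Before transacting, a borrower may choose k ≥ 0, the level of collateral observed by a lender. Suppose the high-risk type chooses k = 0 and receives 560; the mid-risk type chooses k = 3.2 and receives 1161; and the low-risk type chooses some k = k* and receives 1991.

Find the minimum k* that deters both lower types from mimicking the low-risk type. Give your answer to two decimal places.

14.73

High-risk type (on-path payoff 560) won't mimic when 560 ≥ 1991 − 233·k*, i.e. k* ≥ 6.14.
Mid-risk type (on-path payoff 1161 − 72×3.2 = 930.6) won't mimic when 930.6 ≥ 1991 − 72·k*, i.e. k* ≥ 14.73.
Both must hold, so k* = max(6.14, 14.73) = 14.73. The mid-risk type's constraint binds.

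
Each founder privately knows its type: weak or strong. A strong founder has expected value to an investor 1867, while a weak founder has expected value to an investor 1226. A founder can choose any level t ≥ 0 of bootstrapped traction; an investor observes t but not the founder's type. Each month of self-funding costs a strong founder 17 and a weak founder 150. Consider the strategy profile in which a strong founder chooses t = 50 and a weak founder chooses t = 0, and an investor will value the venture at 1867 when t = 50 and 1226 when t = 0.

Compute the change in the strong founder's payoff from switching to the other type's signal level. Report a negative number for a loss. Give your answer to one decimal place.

209.0

Playing t = 50 the strong founder receives 1867 − 17 × 50 = 1017.
Deviating to t = 0 yields 1226 instead.
Gain from deviating: 1226 − 1017 = 209.0.
The gain is positive, so the strong type's incentive-compatibility constraint is violated — this profile is not a separating equilibrium.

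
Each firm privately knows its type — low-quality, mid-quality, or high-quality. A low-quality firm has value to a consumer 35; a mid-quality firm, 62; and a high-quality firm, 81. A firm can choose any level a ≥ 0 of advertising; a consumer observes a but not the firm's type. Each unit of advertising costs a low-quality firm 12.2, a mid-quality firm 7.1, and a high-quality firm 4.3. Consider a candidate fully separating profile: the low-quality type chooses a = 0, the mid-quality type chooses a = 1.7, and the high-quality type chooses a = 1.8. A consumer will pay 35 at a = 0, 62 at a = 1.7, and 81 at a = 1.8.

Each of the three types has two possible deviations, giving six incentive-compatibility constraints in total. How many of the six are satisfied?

Mid-quality (own payoff 62 − 7.1×1.7 = 49.93): to a=0 gives 35 → no gain ✓; to a=1.8 gives 81 − 7.1×1.8 = 68.22 → profitable ✗.
Low-quality (own payoff 35): to a=1.7 gives 62 − 12.2×1.7 = 41.26 → profitable ✗; to a=1.8 gives 81 − 12.2×1.8 = 59.04 → profitable ✗.
High-quality (own payoff 81 − 4.3×1.8 = 73.26): to a=0 gives 35 → no gain ✓; to a=1.7 gives 62 − 4.3×1.7 = 54.69 → no gain ✓.
3 of the 6 constraints hold; not an equilibrium.

3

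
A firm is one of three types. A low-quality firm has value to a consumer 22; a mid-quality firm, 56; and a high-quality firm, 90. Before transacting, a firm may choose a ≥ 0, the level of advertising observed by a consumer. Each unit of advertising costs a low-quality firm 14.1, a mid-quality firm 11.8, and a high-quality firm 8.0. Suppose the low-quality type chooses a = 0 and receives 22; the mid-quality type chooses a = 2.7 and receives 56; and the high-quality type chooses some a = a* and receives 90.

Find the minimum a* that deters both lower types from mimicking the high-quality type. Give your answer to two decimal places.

5.58

Mid-quality type (on-path payoff 56 − 11.8×2.7 = 24.14) won't mimic when 24.14 ≥ 90 − 11.8·a*, i.e. a* ≥ 5.58.
Low-quality type (on-path payoff 22) won't mimic when 22 ≥ 90 − 14.1·a*, i.e. a* ≥ 4.82.
Both must hold, so a* = max(4.82, 5.58) = 5.58. The mid-quality type's constraint binds.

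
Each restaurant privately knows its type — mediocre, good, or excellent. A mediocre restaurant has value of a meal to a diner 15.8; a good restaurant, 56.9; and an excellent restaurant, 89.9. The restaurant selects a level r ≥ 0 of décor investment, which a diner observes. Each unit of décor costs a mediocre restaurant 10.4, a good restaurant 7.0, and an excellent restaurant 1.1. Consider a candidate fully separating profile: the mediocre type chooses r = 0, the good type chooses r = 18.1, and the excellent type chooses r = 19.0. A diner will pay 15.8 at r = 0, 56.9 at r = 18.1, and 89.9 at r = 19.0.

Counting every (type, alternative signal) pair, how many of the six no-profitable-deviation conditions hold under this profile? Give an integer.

4

Mediocre (own payoff 15.8): to r=18.1 gives 56.9 − 10.4×18.1 = -131.34 → no gain ✓; to r=19.0 gives 89.9 − 10.4×19.0 = -107.7 → no gain ✓.
Excellent (own payoff 89.9 − 1.1×19.0 = 69): to r=0 gives 15.8 → no gain ✓; to r=18.1 gives 56.9 − 1.1×18.1 = 36.99 → no gain ✓.
Good (own payoff 56.9 − 7.0×18.1 = -69.8): to r=0 gives 15.8 → profitable ✗; to r=19.0 gives 89.9 − 7.0×19.0 = -43.1 → profitable ✗.
4 of the 6 constraints hold; not an equilibrium.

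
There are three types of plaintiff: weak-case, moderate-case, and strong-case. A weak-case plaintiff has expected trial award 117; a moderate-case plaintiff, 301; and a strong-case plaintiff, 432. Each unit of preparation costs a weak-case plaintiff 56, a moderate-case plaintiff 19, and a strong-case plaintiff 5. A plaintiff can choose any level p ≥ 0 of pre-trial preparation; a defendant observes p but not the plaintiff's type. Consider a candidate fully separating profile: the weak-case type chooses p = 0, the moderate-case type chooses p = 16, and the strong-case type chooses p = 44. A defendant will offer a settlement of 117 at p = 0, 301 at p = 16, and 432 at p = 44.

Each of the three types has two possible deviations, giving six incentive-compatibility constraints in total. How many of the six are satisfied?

4

Moderate-case (own payoff 301 − 19×16 = -3): to p=0 gives 117 → profitable ✗; to p=44 gives 432 − 19×44 = -404 → no gain ✓.
Weak-case (own payoff 117): to p=16 gives 301 − 56×16 = -595 → no gain ✓; to p=44 gives 432 − 56×44 = -2032 → no gain ✓.
Strong-case (own payoff 432 − 5×44 = 212): to p=0 gives 117 → no gain ✓; to p=16 gives 301 − 5×16 = 221 → profitable ✗.
4 of the 6 constraints hold; not an equilibrium.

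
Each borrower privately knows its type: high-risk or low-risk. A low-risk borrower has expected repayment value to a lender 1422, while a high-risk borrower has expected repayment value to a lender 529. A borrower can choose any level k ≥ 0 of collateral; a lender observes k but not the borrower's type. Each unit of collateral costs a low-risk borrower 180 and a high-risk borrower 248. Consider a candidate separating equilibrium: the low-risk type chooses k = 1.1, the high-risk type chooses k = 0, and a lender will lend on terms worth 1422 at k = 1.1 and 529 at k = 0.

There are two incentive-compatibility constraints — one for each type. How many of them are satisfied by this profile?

1

Low-risk type: signal → 1422 − 180 × 1.1 = 1224; deviate to 0 → 529. IC holds (1224 ≥ 529).
High-risk type: stay at 0 → 529; mimic → 1422 − 248 × 1.1 = 1149.2. IC fails (529 < 1149.2).
1 of 2 constraints hold, so this profile is not an equilibrium.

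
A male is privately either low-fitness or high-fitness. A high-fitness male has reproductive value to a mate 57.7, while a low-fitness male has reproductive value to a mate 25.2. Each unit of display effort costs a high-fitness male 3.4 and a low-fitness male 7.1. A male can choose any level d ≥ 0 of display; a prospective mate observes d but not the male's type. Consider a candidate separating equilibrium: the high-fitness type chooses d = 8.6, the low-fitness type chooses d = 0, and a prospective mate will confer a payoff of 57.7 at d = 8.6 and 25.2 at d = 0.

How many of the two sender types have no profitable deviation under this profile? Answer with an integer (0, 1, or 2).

2

High-fitness type: signal → 57.7 − 3.4 × 8.6 = 28.46; deviate to 0 → 25.2. IC holds (28.46 ≥ 25.2).
Low-fitness type: stay at 0 → 25.2; mimic → 57.7 − 7.1 × 8.6 = -3.36. IC holds (25.2 ≥ -3.36).
2 of 2 constraints hold, so this is a separating equilibrium.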